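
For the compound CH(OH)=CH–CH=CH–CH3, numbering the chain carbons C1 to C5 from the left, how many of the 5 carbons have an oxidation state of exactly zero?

1

Count +1 for every bond to an atom more electronegative than carbon and −1 for every bond to one less electronegative; C–C bonds are 0. Tallying each carbon:
C1: 2C, 1H, 1O → 0 − 1 + 1 = 0
C2: 3C, 1H → 0 − 1 = -1
C3: 3C, 1H → 0 − 1 = -1
C4: 3C, 1H → 0 − 1 = -1
C5: 1C, 3H → 0 − 3 = -3
1 carbon (C1) meets the condition.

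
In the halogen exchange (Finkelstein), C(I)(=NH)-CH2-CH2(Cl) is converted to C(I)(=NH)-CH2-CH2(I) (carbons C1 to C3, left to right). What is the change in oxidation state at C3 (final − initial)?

Before: C3 has 1 bond to C, 2 bonds to H, 1 bond to Cl → oxidation state -1.
After: C3 has 1 bond to C, 2 bonds to H, 1 bond to I → oxidation state -1.
Δ = -1 − (-1) = 0, so no net redox change at C3.

0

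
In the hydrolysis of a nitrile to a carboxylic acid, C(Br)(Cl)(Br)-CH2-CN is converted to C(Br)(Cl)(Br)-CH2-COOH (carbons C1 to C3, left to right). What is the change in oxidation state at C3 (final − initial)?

Before: C3 has 1 bond to C, 3 bonds to N → oxidation state +3.
After: C3 has 1 bond to C, 3 bonds to O → oxidation state +3.
Δ = +3 − (+3) = 0, so no net redox change at C3.

0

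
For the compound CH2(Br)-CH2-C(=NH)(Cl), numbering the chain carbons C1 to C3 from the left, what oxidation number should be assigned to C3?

+3

Assign +1 per bond to O/N/halogen, −1 per bond to H or an electropositive element, and 0 per bond to carbon.
C3 has one bond to C (0), a double bond to N (2×+1 = +2), one bond to Cl (+1).
Oxidation state = 0 + 2 + 1 = +3.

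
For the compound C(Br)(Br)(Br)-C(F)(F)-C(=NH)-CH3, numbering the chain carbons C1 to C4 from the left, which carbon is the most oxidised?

Tallying each carbon's bonds:
C1: 1C, 3Br → 0 + 3 = +3
C2: 2C, 2F → 0 + 2 = +2
C3: 2C, 2N → 0 + 2 = +2
C4: 1C, 3H → 0 − 3 = -3
The most oxidised carbon is C1 at +3.

C1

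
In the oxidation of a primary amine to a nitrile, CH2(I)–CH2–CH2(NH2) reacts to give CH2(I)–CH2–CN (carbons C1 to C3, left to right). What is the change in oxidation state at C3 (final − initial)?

+4

Before: C3 has 1 bond to C, 2 bonds to H, 1 bond to N → oxidation state -1.
After: C3 has 1 bond to C, 3 bonds to N → oxidation state +3.
Δ = +3 − (-1) = +4, so this is an oxidation at C3.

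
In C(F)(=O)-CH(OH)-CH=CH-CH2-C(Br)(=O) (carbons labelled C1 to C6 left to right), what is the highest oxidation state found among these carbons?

Assign +1 per bond to O/N/halogen, −1 per bond to H or an electropositive element, and 0 per bond to carbon. Tallying each carbon:
C1: 1C, 2O, 1F → 0 + 2 + 1 = +3
C2: 2C, 1H, 1O → 0 − 1 + 1 = 0
C3: 3C, 1H → 0 − 1 = -1
C4: 3C, 1H → 0 − 1 = -1
C5: 2C, 2H → 0 − 2 = -2
C6: 1C, 2O, 1Br → 0 + 2 + 1 = +3
The highest value is +3.

+3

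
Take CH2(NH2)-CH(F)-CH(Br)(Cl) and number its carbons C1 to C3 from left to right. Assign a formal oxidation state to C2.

Each bond to a more electronegative atom (O, N, halogen) counts +1, each bond to a less electronegative atom (H, metal, B, Si) counts −1, and each C–C bond counts 0.
C2 has one bond to C (0), one bond to C (0), one bond to F (+1), one bond to H (-1).
Oxidation state = 0 + 0 + 1 − 1 = 0.

0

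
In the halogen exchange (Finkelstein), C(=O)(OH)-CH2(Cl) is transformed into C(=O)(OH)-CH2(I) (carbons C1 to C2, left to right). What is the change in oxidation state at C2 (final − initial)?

0

Before: C2 has 1 bond to C, 2 bonds to H, 1 bond to Cl → oxidation state -1.
After: C2 has 1 bond to C, 2 bonds to H, 1 bond to I → oxidation state -1.
Δ = -1 − (-1) = 0, so no net redox change at C2.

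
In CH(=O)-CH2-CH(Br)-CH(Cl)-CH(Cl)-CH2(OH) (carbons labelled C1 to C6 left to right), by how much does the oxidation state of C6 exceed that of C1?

-2

C6: 1C, 2H, 1O → 0 − 2 + 1 = -1
C1: 1C, 1H, 2O → 0 − 1 + 2 = +1
Difference: -1 − (+1) = -2.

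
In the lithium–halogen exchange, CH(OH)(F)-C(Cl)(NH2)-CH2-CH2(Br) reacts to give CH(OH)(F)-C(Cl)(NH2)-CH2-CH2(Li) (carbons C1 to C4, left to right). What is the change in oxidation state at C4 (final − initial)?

-2

Before: C4 has 1 bond to C, 2 bonds to H, 1 bond to Br → oxidation state -1.
After: C4 has 1 bond to C, 2 bonds to H, 1 bond to Li → oxidation state -3.
Δ = -3 − (-1) = -2, so this is a reduction at C4.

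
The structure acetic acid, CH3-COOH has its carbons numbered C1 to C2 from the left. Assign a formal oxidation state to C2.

+3

Assign +1 per bond to O/N/halogen, −1 per bond to H or an electropositive element, and 0 per bond to carbon.
C2 has a double bond to O (2×+1 = +2), one bond to O (+1), one bond to C (0).
Oxidation state = +2 + 1 + 0 = +3.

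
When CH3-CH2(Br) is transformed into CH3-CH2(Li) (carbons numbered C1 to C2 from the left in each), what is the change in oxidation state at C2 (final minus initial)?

-2

Before: C2 has 1 bond to C, 2 bonds to H, 1 bond to Br → oxidation state -1.
After: C2 has 1 bond to C, 2 bonds to H, 1 bond to Li → oxidation state -3.
Δ = -3 − (-1) = -2, so this is a reduction at C2.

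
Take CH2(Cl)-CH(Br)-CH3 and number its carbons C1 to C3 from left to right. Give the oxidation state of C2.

0

C2 has one bond to C (0), one bond to C (0), one bond to Br (+1), one bond to H (-1).
Oxidation state = 0 + 0 + 1 − 1 = 0.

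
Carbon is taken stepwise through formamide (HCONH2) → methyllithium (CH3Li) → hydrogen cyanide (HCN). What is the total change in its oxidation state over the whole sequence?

Carbon oxidation states along the series — formamide: +2, methyllithium: -4, hydrogen cyanide: +2.
Net change = +2 − (+2) = 0.

0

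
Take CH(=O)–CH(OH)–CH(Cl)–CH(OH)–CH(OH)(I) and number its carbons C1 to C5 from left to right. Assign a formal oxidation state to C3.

0

Each bond to a more electronegative atom (O, N, halogen) counts +1, each bond to a less electronegative atom (H, metal, B, Si) counts −1, and each C–C bond counts 0.
C3 has one bond to C (0), one bond to C (0), one bond to H (-1), one bond to Cl (+1).
Oxidation state = 0 + 0 − 1 + 1 = 0.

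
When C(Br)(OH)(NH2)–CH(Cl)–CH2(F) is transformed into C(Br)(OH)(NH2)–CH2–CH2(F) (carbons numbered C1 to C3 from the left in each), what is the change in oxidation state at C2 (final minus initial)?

-2

Before: C2 has 2 bonds to C, 1 bond to H, 1 bond to Cl → oxidation state 0.
After: C2 has 2 bonds to C, 2 bonds to H → oxidation state -2.
Δ = -2 − (0) = -2, so this is a reduction at C2.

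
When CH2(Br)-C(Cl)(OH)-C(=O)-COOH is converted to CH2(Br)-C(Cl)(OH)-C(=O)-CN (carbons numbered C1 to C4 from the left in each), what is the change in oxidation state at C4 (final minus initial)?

Before: C4 has 1 bond to C, 3 bonds to O → oxidation state +3.
After: C4 has 1 bond to C, 3 bonds to N → oxidation state +3.
Δ = +3 − (+3) = 0, so no net redox change at C4.

0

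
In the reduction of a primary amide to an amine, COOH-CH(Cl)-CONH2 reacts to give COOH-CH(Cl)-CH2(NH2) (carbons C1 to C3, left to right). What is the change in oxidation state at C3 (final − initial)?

-4

Before: C3 has 1 bond to C, 2 bonds to O, 1 bond to N → oxidation state +3.
After: C3 has 1 bond to C, 2 bonds to H, 1 bond to N → oxidation state -1.
Δ = -1 − (+3) = -4, so this is a reduction at C3.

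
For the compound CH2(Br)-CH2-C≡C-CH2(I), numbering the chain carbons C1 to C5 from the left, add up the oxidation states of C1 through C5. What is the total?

Bonds to more-electronegative neighbours contribute +1 each, bonds to H or metals contribute −1 each, and C–C bonds contribute 0. Tallying each carbon:
C1: 1C, 2H, 1Br → 0 − 2 + 1 = -1
C2: 2C, 2H → 0 − 2 = -2
C3: 4C → 0 = 0
C4: 4C → 0 = 0
C5: 1C, 2H, 1I → 0 − 2 + 1 = -1
Sum = -1 − 2 + 0 + 0 − 1 = -4.

-4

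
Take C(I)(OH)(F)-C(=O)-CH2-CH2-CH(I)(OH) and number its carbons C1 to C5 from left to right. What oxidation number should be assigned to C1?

C1 has one bond to C (0), one bond to I (+1), one bond to O (+1), one bond to F (+1).
Oxidation state = 0 + 1 + 1 + 1 = +3.

+3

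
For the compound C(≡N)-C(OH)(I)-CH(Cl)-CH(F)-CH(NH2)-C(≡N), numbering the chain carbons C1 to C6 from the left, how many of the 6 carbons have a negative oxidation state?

0

Each bond to a more electronegative atom (O, N, halogen) counts +1, each bond to a less electronegative atom (H, metal, B, Si) counts −1, and each C–C bond counts 0. Tallying each carbon:
C1: 1C, 3N → 0 + 3 = +3
C2: 2C, 1O, 1I → 0 + 1 + 1 = +2
C3: 2C, 1H, 1Cl → 0 − 1 + 1 = 0
C4: 2C, 1H, 1F → 0 − 1 + 1 = 0
C5: 2C, 1H, 1N → 0 − 1 + 1 = 0
C6: 1C, 3N → 0 + 3 = +3
0 carbons meet the condition.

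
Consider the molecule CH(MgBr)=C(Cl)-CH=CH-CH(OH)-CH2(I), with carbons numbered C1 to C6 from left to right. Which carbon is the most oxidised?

C2

Tallying each carbon's bonds:
C1: 2C, 1H, 1Mg → 0 − 1 − 1 = -2
C2: 3C, 1Cl → 0 + 1 = +1
C3: 3C, 1H → 0 − 1 = -1
C4: 3C, 1H → 0 − 1 = -1
C5: 2C, 1H, 1O → 0 − 1 + 1 = 0
C6: 1C, 2H, 1I → 0 − 2 + 1 = -1
The most oxidised carbon is C2 at +1.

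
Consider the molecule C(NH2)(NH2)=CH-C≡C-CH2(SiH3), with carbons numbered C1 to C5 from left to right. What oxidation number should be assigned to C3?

C3 has one bond to C (0), a triple bond to C (3×0 = 0).
Oxidation state = 0 + 0 = 0.

0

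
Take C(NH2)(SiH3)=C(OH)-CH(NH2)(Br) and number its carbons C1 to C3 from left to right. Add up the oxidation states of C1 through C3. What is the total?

Tallying each carbon's bonds:
C1: 2C, 1N, 1Si → 0 + 1 − 1 = 0
C2: 3C, 1O → 0 + 1 = +1
C3: 1C, 1H, 1N, 1Br → 0 − 1 + 1 + 1 = +1
Sum = 0 + 1 + 1 = +2.

+2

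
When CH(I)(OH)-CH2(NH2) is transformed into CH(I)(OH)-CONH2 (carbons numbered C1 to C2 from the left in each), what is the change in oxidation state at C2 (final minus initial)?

+4

Before: C2 has 1 bond to C, 2 bonds to H, 1 bond to N → oxidation state -1.
After: C2 has 1 bond to C, 2 bonds to O, 1 bond to N → oxidation state +3.
Δ = +3 − (-1) = +4, so this is an oxidation at C2.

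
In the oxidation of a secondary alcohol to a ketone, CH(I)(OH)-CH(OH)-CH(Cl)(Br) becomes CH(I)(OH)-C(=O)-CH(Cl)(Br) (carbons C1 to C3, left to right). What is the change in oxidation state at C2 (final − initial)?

+2

Before: C2 has 2 bonds to C, 1 bond to H, 1 bond to O → oxidation state 0.
After: C2 has 2 bonds to C, 2 bonds to O → oxidation state +2.
Δ = +2 − (0) = +2, so this is an oxidation at C2.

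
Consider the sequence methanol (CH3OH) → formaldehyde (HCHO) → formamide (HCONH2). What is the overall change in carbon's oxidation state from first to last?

+4

Carbon oxidation states along the series — methanol: -2, formaldehyde: 0, formamide: +2.
Net change = +2 − (-2) = +4.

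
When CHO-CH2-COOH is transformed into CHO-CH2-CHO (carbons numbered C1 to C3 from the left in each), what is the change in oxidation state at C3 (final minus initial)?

Before: C3 has 1 bond to C, 3 bonds to O → oxidation state +3.
After: C3 has 1 bond to C, 1 bond to H, 2 bonds to O → oxidation state +1.
Δ = +1 − (+3) = -2, so this is a reduction at C3.

-2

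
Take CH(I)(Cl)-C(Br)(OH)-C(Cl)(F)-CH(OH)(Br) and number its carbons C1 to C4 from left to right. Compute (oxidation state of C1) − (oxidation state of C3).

-1

C1: 1C, 1H, 1Cl, 1I → 0 − 1 + 1 + 1 = +1
C3: 2C, 1F, 1Cl → 0 + 1 + 1 = +2
Difference: +1 − (+2) = -1.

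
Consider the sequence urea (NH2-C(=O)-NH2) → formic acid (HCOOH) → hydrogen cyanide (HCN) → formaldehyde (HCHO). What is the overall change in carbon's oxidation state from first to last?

-4

Carbon oxidation states along the series — urea: +4, formic acid: +2, hydrogen cyanide: +2, formaldehyde: 0.
Net change = 0 − (+4) = -4.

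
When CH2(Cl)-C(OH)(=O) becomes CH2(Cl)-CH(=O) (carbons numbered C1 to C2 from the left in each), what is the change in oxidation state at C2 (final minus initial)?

Before: C2 has 1 bond to C, 3 bonds to O → oxidation state +3.
After: C2 has 1 bond to C, 1 bond to H, 2 bonds to O → oxidation state +1.
Δ = +1 − (+3) = -2, so this is a reduction at C2.

-2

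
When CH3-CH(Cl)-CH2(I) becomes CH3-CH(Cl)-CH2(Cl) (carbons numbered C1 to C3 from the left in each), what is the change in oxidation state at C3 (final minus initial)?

0

Before: C3 has 1 bond to C, 2 bonds to H, 1 bond to I → oxidation state -1.
After: C3 has 1 bond to C, 2 bonds to H, 1 bond to Cl → oxidation state -1.
Δ = -1 − (-1) = 0, so no net redox change at C3.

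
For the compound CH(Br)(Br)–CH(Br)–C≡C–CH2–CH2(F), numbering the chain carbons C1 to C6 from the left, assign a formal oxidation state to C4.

Bonds to more-electronegative neighbours contribute +1 each, bonds to H or metals contribute −1 each, and C–C bonds contribute 0.
C4 has a triple bond to C (3×0 = 0), one bond to C (0).
Oxidation state = 0 + 0 = 0.

0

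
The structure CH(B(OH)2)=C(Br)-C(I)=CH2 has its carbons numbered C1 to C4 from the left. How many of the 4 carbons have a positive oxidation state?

2

Tallying each carbon's bonds:
C1: 2C, 1H, 1B → 0 − 1 − 1 = -2
C2: 3C, 1Br → 0 + 1 = +1
C3: 3C, 1I → 0 + 1 = +1
C4: 2C, 2H → 0 − 2 = -2
2 carbons (C2, C3) meet the condition.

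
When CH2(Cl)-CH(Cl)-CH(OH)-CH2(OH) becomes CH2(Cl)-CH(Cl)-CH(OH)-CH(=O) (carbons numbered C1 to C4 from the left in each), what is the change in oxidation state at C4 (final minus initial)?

Before: C4 has 1 bond to C, 2 bonds to H, 1 bond to O → oxidation state -1.
After: C4 has 1 bond to C, 1 bond to H, 2 bonds to O → oxidation state +1.
Δ = +1 − (-1) = +2, so this is an oxidation at C4.

+2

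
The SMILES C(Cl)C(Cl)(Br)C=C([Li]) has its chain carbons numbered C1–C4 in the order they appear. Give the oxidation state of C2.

Each bond to a more electronegative atom (O, N, halogen) counts +1, each bond to a less electronegative atom (H, metal, B, Si) counts −1, and each C–C bond counts 0.
C2 has one bond to C (0), one bond to C (0), one bond to Cl (+1), one bond to Br (+1).
Oxidation state = 0 + 0 + 1 + 1 = +2.

+2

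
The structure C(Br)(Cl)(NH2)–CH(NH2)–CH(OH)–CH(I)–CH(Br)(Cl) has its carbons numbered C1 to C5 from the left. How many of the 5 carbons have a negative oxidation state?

Tallying each carbon's bonds:
C1: 1C, 1N, 1Cl, 1Br → 0 + 1 + 1 + 1 = +3
C2: 2C, 1H, 1N → 0 − 1 + 1 = 0
C3: 2C, 1H, 1O → 0 − 1 + 1 = 0
C4: 2C, 1H, 1I → 0 − 1 + 1 = 0
C5: 1C, 1H, 1Cl, 1Br → 0 − 1 + 1 + 1 = +1
0 carbons meet the condition.

0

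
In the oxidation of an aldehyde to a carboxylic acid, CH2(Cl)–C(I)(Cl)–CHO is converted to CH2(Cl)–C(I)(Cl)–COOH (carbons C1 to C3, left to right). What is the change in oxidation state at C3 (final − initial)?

Before: C3 has 1 bond to C, 1 bond to H, 2 bonds to O → oxidation state +1.
After: C3 has 1 bond to C, 3 bonds to O → oxidation state +3.
Δ = +3 − (+1) = +2, so this is an oxidation at C3.

+2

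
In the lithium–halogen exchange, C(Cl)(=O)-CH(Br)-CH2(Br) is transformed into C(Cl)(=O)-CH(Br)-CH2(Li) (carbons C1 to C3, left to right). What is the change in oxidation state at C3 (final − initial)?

-2

Before: C3 has 1 bond to C, 2 bonds to H, 1 bond to Br → oxidation state -1.
After: C3 has 1 bond to C, 2 bonds to H, 1 bond to Li → oxidation state -3.
Δ = -3 − (-1) = -2, so this is a reduction at C3.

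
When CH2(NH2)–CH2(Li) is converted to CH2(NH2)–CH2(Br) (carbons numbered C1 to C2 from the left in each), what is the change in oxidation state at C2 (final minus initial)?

Before: C2 has 1 bond to C, 2 bonds to H, 1 bond to Li → oxidation state -3.
After: C2 has 1 bond to C, 2 bonds to H, 1 bond to Br → oxidation state -1.
Δ = -1 − (-3) = +2, so this is an oxidation at C2.

+2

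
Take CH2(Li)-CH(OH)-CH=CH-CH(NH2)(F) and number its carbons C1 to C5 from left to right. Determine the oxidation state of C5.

Each bond to a more electronegative atom (O, N, halogen) counts +1, each bond to a less electronegative atom (H, metal, B, Si) counts −1, and each C–C bond counts 0.
C5 has one bond to C (0), one bond to N (+1), one bond to H (-1), one bond to F (+1).
Oxidation state = 0 + 1 − 1 + 1 = +1.

+1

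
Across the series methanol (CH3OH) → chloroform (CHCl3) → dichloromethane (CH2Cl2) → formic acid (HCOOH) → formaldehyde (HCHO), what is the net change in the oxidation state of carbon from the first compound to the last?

Carbon oxidation states along the series — methanol: -2, chloroform: +2, dichloromethane: 0, formic acid: +2, formaldehyde: 0.
Net change = 0 − (-2) = +2.

+2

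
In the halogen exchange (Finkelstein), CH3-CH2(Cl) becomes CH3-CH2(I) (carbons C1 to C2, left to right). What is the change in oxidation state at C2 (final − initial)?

0

Before: C2 has 1 bond to C, 2 bonds to H, 1 bond to Cl → oxidation state -1.
After: C2 has 1 bond to C, 2 bonds to H, 1 bond to I → oxidation state -1.
Δ = -1 − (-1) = 0, so no net redox change at C2.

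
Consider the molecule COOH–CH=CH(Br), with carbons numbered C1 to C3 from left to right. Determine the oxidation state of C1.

C1 has one bond to C (0), a double bond to O (2×+1 = +2), one bond to O (+1).
Oxidation state = 0 + 2 + 1 = +3.

+3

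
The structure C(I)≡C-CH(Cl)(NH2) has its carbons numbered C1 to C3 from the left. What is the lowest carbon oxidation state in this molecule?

Assign +1 per bond to O/N/halogen, −1 per bond to H or an electropositive element, and 0 per bond to carbon. Tallying each carbon:
C1: 3C, 1I → 0 + 1 = +1
C2: 4C → 0 = 0
C3: 1C, 1H, 1N, 1Cl → 0 − 1 + 1 + 1 = +1
The lowest value is 0.

0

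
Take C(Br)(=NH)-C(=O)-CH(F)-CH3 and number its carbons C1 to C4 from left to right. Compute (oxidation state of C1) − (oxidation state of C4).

+6

C1: 1C, 2N, 1Br → 0 + 2 + 1 = +3
C4: 1C, 3H → 0 − 3 = -3
Difference: +3 − (-3) = +6.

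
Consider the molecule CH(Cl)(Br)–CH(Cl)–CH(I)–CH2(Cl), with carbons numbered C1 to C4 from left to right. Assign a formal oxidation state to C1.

C1 has one bond to C (0), one bond to H (-1), one bond to Cl (+1), one bond to Br (+1).
Oxidation state = 0 − 1 + 1 + 1 = +1.

+1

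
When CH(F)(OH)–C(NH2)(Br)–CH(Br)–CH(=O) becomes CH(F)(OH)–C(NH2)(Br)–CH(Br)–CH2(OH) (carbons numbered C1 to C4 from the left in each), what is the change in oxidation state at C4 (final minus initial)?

-2

Before: C4 has 1 bond to C, 1 bond to H, 2 bonds to O → oxidation state +1.
After: C4 has 1 bond to C, 2 bonds to H, 1 bond to O → oxidation state -1.
Δ = -1 − (+1) = -2, so this is a reduction at C4.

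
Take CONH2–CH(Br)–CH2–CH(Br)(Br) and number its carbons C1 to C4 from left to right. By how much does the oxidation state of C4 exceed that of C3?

C4: 1C, 1H, 2Br → 0 − 1 + 2 = +1
C3: 2C, 2H → 0 − 2 = -2
Difference: +1 − (-2) = +3.

+3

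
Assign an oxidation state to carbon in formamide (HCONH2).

The carbon has one bond to H (-1), a double bond to O (2×+1 = +2), one bond to N (+1).
Oxidation state = -1 + 2 + 1 = +2.

+2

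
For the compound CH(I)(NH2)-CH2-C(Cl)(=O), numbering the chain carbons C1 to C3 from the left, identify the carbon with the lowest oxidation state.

Tallying each carbon's bonds:
C1: 1C, 1H, 1N, 1I → 0 − 1 + 1 + 1 = +1
C2: 2C, 2H → 0 − 2 = -2
C3: 1C, 2O, 1Cl → 0 + 2 + 1 = +3
The most reduced carbon is C2 at -2.

C2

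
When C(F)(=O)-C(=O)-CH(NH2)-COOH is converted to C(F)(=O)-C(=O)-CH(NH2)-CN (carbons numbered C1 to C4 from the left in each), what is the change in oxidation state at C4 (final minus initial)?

0

Before: C4 has 1 bond to C, 3 bonds to O → oxidation state +3.
After: C4 has 1 bond to C, 3 bonds to N → oxidation state +3.
Δ = +3 − (+3) = 0, so no net redox change at C4.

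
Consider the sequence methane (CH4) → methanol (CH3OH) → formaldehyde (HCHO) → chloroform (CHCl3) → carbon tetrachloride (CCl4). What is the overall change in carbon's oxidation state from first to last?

+8

Carbon oxidation states along the series — methane: -4, methanol: -2, formaldehyde: 0, chloroform: +2, carbon tetrachloride: +4.
Net change = +4 − (-4) = +8.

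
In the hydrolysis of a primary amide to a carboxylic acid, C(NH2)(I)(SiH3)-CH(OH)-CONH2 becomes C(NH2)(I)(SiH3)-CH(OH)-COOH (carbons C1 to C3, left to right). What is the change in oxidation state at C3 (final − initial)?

0

Before: C3 has 1 bond to C, 2 bonds to O, 1 bond to N → oxidation state +3.
After: C3 has 1 bond to C, 3 bonds to O → oxidation state +3.
Δ = +3 − (+3) = 0, so no net redox change at C3.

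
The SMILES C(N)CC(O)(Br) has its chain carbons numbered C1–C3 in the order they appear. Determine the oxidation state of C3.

+1

Assign +1 per bond to O/N/halogen, −1 per bond to H or an electropositive element, and 0 per bond to carbon.
C3 has one bond to C (0), one bond to O (+1), one bond to Br (+1), one bond to H (-1).
Oxidation state = 0 + 1 + 1 − 1 = +1.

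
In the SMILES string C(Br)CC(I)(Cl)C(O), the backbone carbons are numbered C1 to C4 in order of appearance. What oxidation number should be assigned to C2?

-2

Each bond to a more electronegative atom (O, N, halogen) counts +1, each bond to a less electronegative atom (H, metal, B, Si) counts −1, and each C–C bond counts 0.
C2 has one bond to C (0), one bond to C (0), one bond to H (-1), one bond to H (-1).
Oxidation state = 0 + 0 − 1 − 1 = -2.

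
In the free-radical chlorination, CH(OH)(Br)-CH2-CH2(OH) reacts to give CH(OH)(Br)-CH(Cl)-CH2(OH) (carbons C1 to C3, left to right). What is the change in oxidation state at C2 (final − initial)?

Before: C2 has 2 bonds to C, 2 bonds to H → oxidation state -2.
After: C2 has 2 bonds to C, 1 bond to H, 1 bond to Cl → oxidation state 0.
Δ = 0 − (-2) = +2, so this is an oxidation at C2.

+2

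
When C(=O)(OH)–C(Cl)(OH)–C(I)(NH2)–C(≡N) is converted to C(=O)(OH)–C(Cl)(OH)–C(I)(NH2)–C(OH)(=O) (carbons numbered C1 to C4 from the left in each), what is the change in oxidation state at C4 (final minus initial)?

Before: C4 has 1 bond to C, 3 bonds to N → oxidation state +3.
After: C4 has 1 bond to C, 3 bonds to O → oxidation state +3.
Δ = +3 − (+3) = 0, so no net redox change at C4.

0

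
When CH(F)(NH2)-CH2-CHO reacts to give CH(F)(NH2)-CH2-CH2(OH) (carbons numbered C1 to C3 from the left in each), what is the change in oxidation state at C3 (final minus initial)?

-2

Before: C3 has 1 bond to C, 1 bond to H, 2 bonds to O → oxidation state +1.
After: C3 has 1 bond to C, 2 bonds to H, 1 bond to O → oxidation state -1.
Δ = -1 − (+1) = -2, so this is a reduction at C3.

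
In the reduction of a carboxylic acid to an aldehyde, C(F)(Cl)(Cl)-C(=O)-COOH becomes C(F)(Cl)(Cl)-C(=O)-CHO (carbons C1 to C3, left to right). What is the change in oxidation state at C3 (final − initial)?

-2

Before: C3 has 1 bond to C, 3 bonds to O → oxidation state +3.
After: C3 has 1 bond to C, 1 bond to H, 2 bonds to O → oxidation state +1.
Δ = +1 − (+3) = -2, so this is a reduction at C3.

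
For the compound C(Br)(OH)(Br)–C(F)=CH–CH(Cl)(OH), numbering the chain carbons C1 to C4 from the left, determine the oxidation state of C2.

+1

Bonds to more-electronegative neighbours contribute +1 each, bonds to H or metals contribute −1 each, and C–C bonds contribute 0.
C2 has one bond to C (0), a double bond to C (2×0 = 0), one bond to F (+1).
Oxidation state = 0 + 0 + 1 = +1.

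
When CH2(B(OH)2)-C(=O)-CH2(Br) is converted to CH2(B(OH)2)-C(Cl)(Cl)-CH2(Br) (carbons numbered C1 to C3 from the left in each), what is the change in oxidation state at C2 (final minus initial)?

0

Before: C2 has 2 bonds to C, 2 bonds to O → oxidation state +2.
After: C2 has 2 bonds to C, 2 bonds to Cl → oxidation state +2.
Δ = +2 − (+2) = 0, so no net redox change at C2.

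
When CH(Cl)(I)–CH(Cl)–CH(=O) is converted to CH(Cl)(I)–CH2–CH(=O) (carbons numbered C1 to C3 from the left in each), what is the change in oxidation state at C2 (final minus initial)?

-2

Before: C2 has 2 bonds to C, 1 bond to H, 1 bond to Cl → oxidation state 0.
After: C2 has 2 bonds to C, 2 bonds to H → oxidation state -2.
Δ = -2 − (0) = -2, so this is a reduction at C2.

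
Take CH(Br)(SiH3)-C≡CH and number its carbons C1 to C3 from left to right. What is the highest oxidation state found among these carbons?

0

Bonds to more-electronegative neighbours contribute +1 each, bonds to H or metals contribute −1 each, and C–C bonds contribute 0. Tallying each carbon:
C1: 1C, 1H, 1Br, 1Si → 0 − 1 + 1 − 1 = -1
C2: 4C → 0 = 0
C3: 3C, 1H → 0 − 1 = -1
The highest value is 0.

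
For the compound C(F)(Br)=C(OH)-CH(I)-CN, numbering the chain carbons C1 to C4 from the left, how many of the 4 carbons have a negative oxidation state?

0

Tallying each carbon's bonds:
C1: 2C, 1F, 1Br → 0 + 1 + 1 = +2
C2: 3C, 1O → 0 + 1 = +1
C3: 2C, 1H, 1I → 0 − 1 + 1 = 0
C4: 1C, 3N → 0 + 3 = +3
0 carbons meet the condition.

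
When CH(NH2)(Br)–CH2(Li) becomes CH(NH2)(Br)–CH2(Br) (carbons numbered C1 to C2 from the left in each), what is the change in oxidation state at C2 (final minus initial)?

+2

Before: C2 has 1 bond to C, 2 bonds to H, 1 bond to Li → oxidation state -3.
After: C2 has 1 bond to C, 2 bonds to H, 1 bond to Br → oxidation state -1.
Δ = -1 − (-3) = +2, so this is an oxidation at C2.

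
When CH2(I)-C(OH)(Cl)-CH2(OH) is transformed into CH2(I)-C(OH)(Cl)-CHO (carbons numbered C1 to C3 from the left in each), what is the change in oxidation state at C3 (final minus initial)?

Before: C3 has 1 bond to C, 2 bonds to H, 1 bond to O → oxidation state -1.
After: C3 has 1 bond to C, 1 bond to H, 2 bonds to O → oxidation state +1.
Δ = +1 − (-1) = +2, so this is an oxidation at C3.

+2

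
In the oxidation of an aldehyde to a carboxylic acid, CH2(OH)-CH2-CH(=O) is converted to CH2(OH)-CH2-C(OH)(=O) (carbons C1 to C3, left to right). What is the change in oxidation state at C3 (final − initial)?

+2

Before: C3 has 1 bond to C, 1 bond to H, 2 bonds to O → oxidation state +1.
After: C3 has 1 bond to C, 3 bonds to O → oxidation state +3.
Δ = +3 − (+1) = +2, so this is an oxidation at C3.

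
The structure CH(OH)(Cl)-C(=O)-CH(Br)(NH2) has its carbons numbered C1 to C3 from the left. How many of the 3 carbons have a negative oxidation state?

0

Tallying each carbon's bonds:
C1: 1C, 1H, 1O, 1Cl → 0 − 1 + 1 + 1 = +1
C2: 2C, 2O → 0 + 2 = +2
C3: 1C, 1H, 1N, 1Br → 0 − 1 + 1 + 1 = +1
0 carbons meet the condition.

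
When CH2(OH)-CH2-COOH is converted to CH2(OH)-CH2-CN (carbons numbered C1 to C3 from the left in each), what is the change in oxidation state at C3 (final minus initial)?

Before: C3 has 1 bond to C, 3 bonds to O → oxidation state +3.
After: C3 has 1 bond to C, 3 bonds to N → oxidation state +3.
Δ = +3 − (+3) = 0, so no net redox change at C3.

0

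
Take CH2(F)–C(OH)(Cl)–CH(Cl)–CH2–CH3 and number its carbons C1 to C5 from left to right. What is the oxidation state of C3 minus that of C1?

C3: 2C, 1H, 1Cl → 0 − 1 + 1 = 0
C1: 1C, 2H, 1F → 0 − 2 + 1 = -1
Difference: 0 − (-1) = +1.

+1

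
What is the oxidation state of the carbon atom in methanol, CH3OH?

The carbon has one bond to H (-1), one bond to H (-1), one bond to H (-1), one bond to O (+1).
Oxidation state = -1 − 1 − 1 + 1 = -2.

-2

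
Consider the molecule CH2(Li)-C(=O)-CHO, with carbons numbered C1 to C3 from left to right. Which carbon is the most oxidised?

Tallying each carbon's bonds:
C1: 1C, 2H, 1Li → 0 − 2 − 1 = -3
C2: 2C, 2O → 0 + 2 = +2
C3: 1C, 1H, 2O → 0 − 1 + 2 = +1
The most oxidised carbon is C2 at +2.

C2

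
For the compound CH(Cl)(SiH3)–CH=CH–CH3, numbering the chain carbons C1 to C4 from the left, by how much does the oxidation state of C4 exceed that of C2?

-2

C4: 1C, 3H → 0 − 3 = -3
C2: 3C, 1H → 0 − 1 = -1
Difference: -3 − (-1) = -2.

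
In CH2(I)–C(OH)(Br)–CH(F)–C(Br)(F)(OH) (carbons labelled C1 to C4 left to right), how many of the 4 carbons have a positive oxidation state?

2

Assign +1 per bond to O/N/halogen, −1 per bond to H or an electropositive element, and 0 per bond to carbon. Tallying each carbon:
C1: 1C, 2H, 1I → 0 − 2 + 1 = -1
C2: 2C, 1O, 1Br → 0 + 1 + 1 = +2
C3: 2C, 1H, 1F → 0 − 1 + 1 = 0
C4: 1C, 1O, 1F, 1Br → 0 + 1 + 1 + 1 = +3
2 carbons (C2, C4) meet the condition.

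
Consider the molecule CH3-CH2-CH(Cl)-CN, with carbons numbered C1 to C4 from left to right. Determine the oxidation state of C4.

+3

Each bond to a more electronegative atom (O, N, halogen) counts +1, each bond to a less electronegative atom (H, metal, B, Si) counts −1, and each C–C bond counts 0.
C4 has one bond to C (0), a triple bond to N (3×+1 = +3).
Oxidation state = 0 + 3 = +3.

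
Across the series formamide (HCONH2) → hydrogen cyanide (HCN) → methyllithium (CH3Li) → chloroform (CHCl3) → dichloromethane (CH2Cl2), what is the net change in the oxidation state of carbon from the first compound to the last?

-2

Carbon oxidation states along the series — formamide: +2, hydrogen cyanide: +2, methyllithium: -4, chloroform: +2, dichloromethane: 0.
Net change = 0 − (+2) = -2.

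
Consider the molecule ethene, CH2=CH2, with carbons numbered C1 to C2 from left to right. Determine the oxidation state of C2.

-2

C2 has one bond to H (-1), one bond to H (-1), a double bond to C (2×0 = 0).
Oxidation state = -1 − 1 + 0 = -2.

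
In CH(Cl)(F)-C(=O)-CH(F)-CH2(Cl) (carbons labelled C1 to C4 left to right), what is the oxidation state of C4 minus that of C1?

C4: 1C, 2H, 1Cl → 0 − 2 + 1 = -1
C1: 1C, 1H, 1F, 1Cl → 0 − 1 + 1 + 1 = +1
Difference: -1 − (+1) = -2.

-2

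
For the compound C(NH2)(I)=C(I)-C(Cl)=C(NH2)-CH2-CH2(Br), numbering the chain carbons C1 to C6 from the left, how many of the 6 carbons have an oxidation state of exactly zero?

Each bond to a more electronegative atom (O, N, halogen) counts +1, each bond to a less electronegative atom (H, metal, B, Si) counts −1, and each C–C bond counts 0. Tallying each carbon:
C1: 2C, 1N, 1I → 0 + 1 + 1 = +2
C2: 3C, 1I → 0 + 1 = +1
C3: 3C, 1Cl → 0 + 1 = +1
C4: 3C, 1N → 0 + 1 = +1
C5: 2C, 2H → 0 − 2 = -2
C6: 1C, 2H, 1Br → 0 − 2 + 1 = -1
0 carbons meet the condition.

0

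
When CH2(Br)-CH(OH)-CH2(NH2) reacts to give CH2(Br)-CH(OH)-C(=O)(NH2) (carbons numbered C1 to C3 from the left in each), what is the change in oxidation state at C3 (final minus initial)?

Before: C3 has 1 bond to C, 2 bonds to H, 1 bond to N → oxidation state -1.
After: C3 has 1 bond to C, 2 bonds to O, 1 bond to N → oxidation state +3.
Δ = +3 − (-1) = +4, so this is an oxidation at C3.

+4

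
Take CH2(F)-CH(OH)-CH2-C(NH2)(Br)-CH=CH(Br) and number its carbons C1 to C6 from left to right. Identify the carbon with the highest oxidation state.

Assign +1 per bond to O/N/halogen, −1 per bond to H or an electropositive element, and 0 per bond to carbon. Tallying each carbon:
C1: 1C, 2H, 1F → 0 − 2 + 1 = -1
C2: 2C, 1H, 1O → 0 − 1 + 1 = 0
C3: 2C, 2H → 0 − 2 = -2
C4: 2C, 1N, 1Br → 0 + 1 + 1 = +2
C5: 3C, 1H → 0 − 1 = -1
C6: 2C, 1H, 1Br → 0 − 1 + 1 = 0
The most oxidised carbon is C4 at +2.

C4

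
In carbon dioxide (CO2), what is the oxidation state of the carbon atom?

+4

Count +1 for every bond to an atom more electronegative than carbon and −1 for every bond to one less electronegative; C–C bonds are 0.
The carbon has a double bond to O (2×+1 = +2), a double bond to O (2×+1 = +2).
Oxidation state = +2 + 2 = +4.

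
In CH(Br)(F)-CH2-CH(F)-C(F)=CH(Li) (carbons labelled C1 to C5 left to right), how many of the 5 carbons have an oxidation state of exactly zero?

1

Tallying each carbon's bonds:
C1: 1C, 1H, 1F, 1Br → 0 − 1 + 1 + 1 = +1
C2: 2C, 2H → 0 − 2 = -2
C3: 2C, 1H, 1F → 0 − 1 + 1 = 0
C4: 3C, 1F → 0 + 1 = +1
C5: 2C, 1H, 1Li → 0 − 1 − 1 = -2
1 carbon (C3) meets the condition.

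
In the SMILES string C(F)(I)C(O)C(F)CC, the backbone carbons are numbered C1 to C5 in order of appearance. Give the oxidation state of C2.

0

Assign +1 per bond to O/N/halogen, −1 per bond to H or an electropositive element, and 0 per bond to carbon.
C2 has one bond to C (0), one bond to C (0), one bond to H (-1), one bond to O (+1).
Oxidation state = 0 + 0 − 1 + 1 = 0.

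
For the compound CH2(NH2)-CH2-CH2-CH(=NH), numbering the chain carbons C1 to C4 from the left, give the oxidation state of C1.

-1

C1 has one bond to C (0), one bond to N (+1), one bond to H (-1), one bond to H (-1).
Oxidation state = 0 + 1 − 1 − 1 = -1.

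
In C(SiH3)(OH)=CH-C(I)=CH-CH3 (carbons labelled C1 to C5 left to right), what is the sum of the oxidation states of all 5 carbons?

-4

Tallying each carbon's bonds:
C1: 2C, 1O, 1Si → 0 + 1 − 1 = 0
C2: 3C, 1H → 0 − 1 = -1
C3: 3C, 1I → 0 + 1 = +1
C4: 3C, 1H → 0 − 1 = -1
C5: 1C, 3H → 0 − 3 = -3
Sum = 0 − 1 + 1 − 1 − 3 = -4.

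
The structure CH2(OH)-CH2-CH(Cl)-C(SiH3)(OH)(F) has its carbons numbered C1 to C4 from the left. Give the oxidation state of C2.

-2

Count +1 for every bond to an atom more electronegative than carbon and −1 for every bond to one less electronegative; C–C bonds are 0.
C2 has one bond to C (0), one bond to C (0), one bond to H (-1), one bond to H (-1).
Oxidation state = 0 + 0 − 1 − 1 = -2.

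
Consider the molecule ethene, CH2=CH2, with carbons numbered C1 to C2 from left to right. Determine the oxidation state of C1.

-2

Assign +1 per bond to O/N/halogen, −1 per bond to H or an electropositive element, and 0 per bond to carbon.
C1 has one bond to H (-1), one bond to H (-1), a double bond to C (2×0 = 0).
Oxidation state = -1 − 1 + 0 = -2.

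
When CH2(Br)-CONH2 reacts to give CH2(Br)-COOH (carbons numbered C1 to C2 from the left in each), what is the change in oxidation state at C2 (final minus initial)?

Before: C2 has 1 bond to C, 2 bonds to O, 1 bond to N → oxidation state +3.
After: C2 has 1 bond to C, 3 bonds to O → oxidation state +3.
Δ = +3 − (+3) = 0, so no net redox change at C2.

0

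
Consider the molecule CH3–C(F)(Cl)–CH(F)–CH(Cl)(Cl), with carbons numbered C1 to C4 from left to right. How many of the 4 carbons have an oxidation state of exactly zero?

1

Count +1 for every bond to an atom more electronegative than carbon and −1 for every bond to one less electronegative; C–C bonds are 0. Tallying each carbon:
C1: 1C, 3H → 0 − 3 = -3
C2: 2C, 1F, 1Cl → 0 + 1 + 1 = +2
C3: 2C, 1H, 1F → 0 − 1 + 1 = 0
C4: 1C, 1H, 2Cl → 0 − 1 + 2 = +1
1 carbon (C3) meets the condition.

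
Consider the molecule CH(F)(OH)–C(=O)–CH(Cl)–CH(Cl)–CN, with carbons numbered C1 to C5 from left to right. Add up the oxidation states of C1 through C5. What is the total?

+6

Bonds to more-electronegative neighbours contribute +1 each, bonds to H or metals contribute −1 each, and C–C bonds contribute 0. Tallying each carbon:
C1: 1C, 1H, 1O, 1F → 0 − 1 + 1 + 1 = +1
C2: 2C, 2O → 0 + 2 = +2
C3: 2C, 1H, 1Cl → 0 − 1 + 1 = 0
C4: 2C, 1H, 1Cl → 0 − 1 + 1 = 0
C5: 1C, 3N → 0 + 3 = +3
Sum = +1 + 2 + 0 + 0 + 3 = +6.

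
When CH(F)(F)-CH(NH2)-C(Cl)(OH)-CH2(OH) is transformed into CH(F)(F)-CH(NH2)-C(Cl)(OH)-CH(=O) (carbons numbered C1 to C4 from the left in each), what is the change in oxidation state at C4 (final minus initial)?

Before: C4 has 1 bond to C, 2 bonds to H, 1 bond to O → oxidation state -1.
After: C4 has 1 bond to C, 1 bond to H, 2 bonds to O → oxidation state +1.
Δ = +1 − (-1) = +2, so this is an oxidation at C4.

+2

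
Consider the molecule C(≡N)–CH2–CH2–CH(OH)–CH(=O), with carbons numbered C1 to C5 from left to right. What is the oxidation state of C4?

0

C4 has one bond to C (0), one bond to C (0), one bond to H (-1), one bond to O (+1).
Oxidation state = 0 + 0 − 1 + 1 = 0.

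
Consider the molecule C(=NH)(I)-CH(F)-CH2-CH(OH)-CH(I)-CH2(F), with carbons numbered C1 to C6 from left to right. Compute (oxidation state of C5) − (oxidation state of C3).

C5: 2C, 1H, 1I → 0 − 1 + 1 = 0
C3: 2C, 2H → 0 − 2 = -2
Difference: 0 − (-2) = +2.

+2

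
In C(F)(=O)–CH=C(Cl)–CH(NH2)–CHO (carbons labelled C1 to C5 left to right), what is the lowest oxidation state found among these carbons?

-1

Tallying each carbon's bonds:
C1: 1C, 2O, 1F → 0 + 2 + 1 = +3
C2: 3C, 1H → 0 − 1 = -1
C3: 3C, 1Cl → 0 + 1 = +1
C4: 2C, 1H, 1N → 0 − 1 + 1 = 0
C5: 1C, 1H, 2O → 0 − 1 + 2 = +1
The lowest value is -1.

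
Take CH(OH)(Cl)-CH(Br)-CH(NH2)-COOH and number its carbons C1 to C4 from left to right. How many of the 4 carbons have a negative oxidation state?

Bonds to more-electronegative neighbours contribute +1 each, bonds to H or metals contribute −1 each, and C–C bonds contribute 0. Tallying each carbon:
C1: 1C, 1H, 1O, 1Cl → 0 − 1 + 1 + 1 = +1
C2: 2C, 1H, 1Br → 0 − 1 + 1 = 0
C3: 2C, 1H, 1N → 0 − 1 + 1 = 0
C4: 1C, 3O → 0 + 3 = +3
0 carbons meet the condition.

0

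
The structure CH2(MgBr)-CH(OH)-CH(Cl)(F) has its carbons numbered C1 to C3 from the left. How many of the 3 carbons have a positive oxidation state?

Tallying each carbon's bonds:
C1: 1C, 2H, 1Mg → 0 − 2 − 1 = -3
C2: 2C, 1H, 1O → 0 − 1 + 1 = 0
C3: 1C, 1H, 1F, 1Cl → 0 − 1 + 1 + 1 = +1
1 carbon (C3) meets the condition.

1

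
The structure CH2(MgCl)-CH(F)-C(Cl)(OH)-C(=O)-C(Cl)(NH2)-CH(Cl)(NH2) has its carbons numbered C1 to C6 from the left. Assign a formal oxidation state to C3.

+2

Each bond to a more electronegative atom (O, N, halogen) counts +1, each bond to a less electronegative atom (H, metal, B, Si) counts −1, and each C–C bond counts 0.
C3 has one bond to C (0), one bond to C (0), one bond to Cl (+1), one bond to O (+1).
Oxidation state = 0 + 0 + 1 + 1 = +2.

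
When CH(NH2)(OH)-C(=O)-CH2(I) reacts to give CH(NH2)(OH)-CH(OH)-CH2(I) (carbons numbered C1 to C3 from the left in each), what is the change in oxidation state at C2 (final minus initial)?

Before: C2 has 2 bonds to C, 2 bonds to O → oxidation state +2.
After: C2 has 2 bonds to C, 1 bond to H, 1 bond to O → oxidation state 0.
Δ = 0 − (+2) = -2, so this is a reduction at C2.

-2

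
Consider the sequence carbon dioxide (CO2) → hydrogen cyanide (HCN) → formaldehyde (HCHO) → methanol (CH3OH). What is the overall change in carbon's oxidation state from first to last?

-6

Carbon oxidation states along the series — carbon dioxide: +4, hydrogen cyanide: +2, formaldehyde: 0, methanol: -2.
Net change = -2 − (+4) = -6.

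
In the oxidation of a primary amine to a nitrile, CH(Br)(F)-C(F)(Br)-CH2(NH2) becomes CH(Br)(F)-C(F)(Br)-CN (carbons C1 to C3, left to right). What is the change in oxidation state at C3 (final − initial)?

+4

Before: C3 has 1 bond to C, 2 bonds to H, 1 bond to N → oxidation state -1.
After: C3 has 1 bond to C, 3 bonds to N → oxidation state +3.
Δ = +3 − (-1) = +4, so this is an oxidation at C3.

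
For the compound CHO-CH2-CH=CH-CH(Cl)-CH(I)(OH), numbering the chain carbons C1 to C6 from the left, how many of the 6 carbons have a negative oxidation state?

Count +1 for every bond to an atom more electronegative than carbon and −1 for every bond to one less electronegative; C–C bonds are 0. Tallying each carbon:
C1: 1C, 1H, 2O → 0 − 1 + 2 = +1
C2: 2C, 2H → 0 − 2 = -2
C3: 3C, 1H → 0 − 1 = -1
C4: 3C, 1H → 0 − 1 = -1
C5: 2C, 1H, 1Cl → 0 − 1 + 1 = 0
C6: 1C, 1H, 1O, 1I → 0 − 1 + 1 + 1 = +1
3 carbons (C2, C3, C4) meet the condition.

3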